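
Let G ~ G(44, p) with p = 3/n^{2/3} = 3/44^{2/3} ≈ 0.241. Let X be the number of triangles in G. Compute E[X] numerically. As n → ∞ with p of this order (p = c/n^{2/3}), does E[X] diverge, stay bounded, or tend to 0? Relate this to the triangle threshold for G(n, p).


Number of potential triangles: C(44, 3) = 13244.
Each occurs with probability p³ ≈ (0.241)³ ≈ 1.39463e-02.
By linearity: E[X] = C(44, 3)·p³ ≈ 13244 · 1.39463e-02 ≈ 184.705.
Since α = 2/3 < 1, p = c/n^{2/3} ≫ 1/n is above the triangle threshold p ~ 1/n. Asymptotically E[X] ~ (c³/6)·n^{3(1−α)} = (3³/6)·n^{1} → ∞; triangles are abundant w.h.p.

E[X] ≈ 184.705; in regime p = Θ(1/n^{2/3}) E[X] diverges (above the triangle threshold p ~ 1/n).


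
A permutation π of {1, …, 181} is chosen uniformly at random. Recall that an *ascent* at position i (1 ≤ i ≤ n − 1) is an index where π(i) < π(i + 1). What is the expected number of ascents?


Write X = Σ X_I over i = 1, …, 180, with X_I the indicator of one ascent.
There are 180 indicators.
For each fixed i, the pair (π(i), π(i+1)) is a uniformly random ordered pair of distinct values from {1, …, 181}; by symmetry P[π(i) < π(i+1)] = 1/2.
By linearity: E[X] = 180 · (1/2) = (181 − 1) · (1/2) = 90 ≈ 90.000.

E[X] = 90 = 90.000.


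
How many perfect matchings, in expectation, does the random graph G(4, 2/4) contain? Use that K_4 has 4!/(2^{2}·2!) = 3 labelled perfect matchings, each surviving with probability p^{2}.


K_4 has 4!/(2^{2}·2!) = 3 labelled perfect matchings.
For each such perfect matching H, let X_H = 1 if all 2 edges of H are present in G. Then P[X_H = 1] = p^{2} = (1/2)^{2} = 1/4.
By linearity of expectation: E[X] = Σ_H E[X_H] = 3 · p^{2} = 3 · 1/4 = 3/4.
Numerically: E[X] ≈ 0.75.

E[X] = 3 · (1/2)^{2} = 3/4 ≈ 0.75.


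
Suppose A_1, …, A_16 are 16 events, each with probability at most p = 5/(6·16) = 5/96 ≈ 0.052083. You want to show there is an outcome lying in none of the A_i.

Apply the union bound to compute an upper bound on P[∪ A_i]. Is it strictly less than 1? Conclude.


Union bound: P[∪_{i=1}^{16} A_i] ≤ Σ_i P[A_i] ≤ 16·p = 16·(5/96) = 5/6.
Numerically: 5/6 ≈ 0.833333.
Is 5/6 < 1? YES.
Since P[∪ A_i] ≤ 5/6 < 1, the complement has P[∩ A_i^c] ≥ 1 − 5/6 = 1/6 > 0, so some outcome avoids every A_i.

16·p = 5/6 ≈ 0.833333; existence CERTIFIED by the union bound.


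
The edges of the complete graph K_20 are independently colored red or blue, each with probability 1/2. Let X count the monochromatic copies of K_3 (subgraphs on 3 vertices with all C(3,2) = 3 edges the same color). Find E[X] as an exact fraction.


Let X = Σ_S X_S over the C(20, 3) = 1140 subsets S of size 3, where X_S = 1 if the K_3 on S is monochromatic.
For a fixed S, the K_3 on S has C(3, 2) = 3 edges. P[all 3 edges red] = (1/2)^3, and likewise for blue, so P[monochromatic] = 2·(1/2)^3 = 2^{1 − 3} = 1/4.
By linearity of expectation: E[X] = C(20, 3) · 2^{1 − 3} = 1140 · 1/4 = 285.
Numerically: E[X] ≈ 285.000.

E[X] = C(20,3)·2^(1−C(3,2)) = 285 ≈ 285.000.


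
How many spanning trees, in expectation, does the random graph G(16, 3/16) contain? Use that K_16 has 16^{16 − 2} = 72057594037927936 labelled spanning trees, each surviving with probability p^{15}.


K_16 has 16^{16 − 2} = 72057594037927936 labelled spanning trees.
For each such spanning tree H, let X_H = 1 if all 15 edges of H are present in G. Then P[X_H = 1] = p^{15} = (3/16)^{15} = 14348907/1152921504606846976.
By linearity of expectation: E[X] = Σ_H E[X_H] = 72057594037927936 · p^{15} = 72057594037927936 · 14348907/1152921504606846976 = 14348907/16.
Numerically: E[X] ≈ 8.968e+05.

E[X] = 72057594037927936 · (3/16)^{15} = 14348907/16 ≈ 8.968e+05.


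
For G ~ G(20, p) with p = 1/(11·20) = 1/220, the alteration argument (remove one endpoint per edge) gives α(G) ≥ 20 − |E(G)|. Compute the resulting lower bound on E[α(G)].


E[|E(G)|] = C(20, 2)·p = 190 · (1/220) = 19/22.
E[α(G)] ≥ n − E[|E(G)|] = 20 − 19/22 = 421/22.
Numerically: ≈ 19.136.
(This is only a lower bound; the true E[α(G)] may be larger.)

E[α(G)] ≥ 421/22 ≈ 19.136.


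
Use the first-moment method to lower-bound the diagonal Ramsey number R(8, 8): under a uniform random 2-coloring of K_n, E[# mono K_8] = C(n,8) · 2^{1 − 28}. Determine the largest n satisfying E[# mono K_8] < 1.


We need C(n, 8) · 2^{1 − 28} < 1, i.e. C(n, 8) < 2^{28 − 1} = 134217728.
Check values of n near the boundary:
  n = 41: C(41, 8) = 95548245; 95548245 < 134217728? YES
  n = 42: C(42, 8) = 118030185; 118030185 < 134217728? YES
  n = 43: C(43, 8) = 145008513; 145008513 < 134217728? NO
The largest n with C(n, 8) < 134217728 is n = 42 (where E[X] = 118030185/134217728 ≈ 0.8793934). Hence R(8, 8) > 42, i.e. R(8, 8) ≥ 43.

Largest n = 42; hence R(8, 8) > 42.


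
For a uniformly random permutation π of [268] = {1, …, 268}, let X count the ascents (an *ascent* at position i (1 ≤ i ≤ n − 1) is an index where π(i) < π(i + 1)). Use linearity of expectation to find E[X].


Write X = Σ X_I over i = 1, …, 267, with X_I the indicator of one ascent.
There are 267 indicators.
For each fixed i, the pair (π(i), π(i+1)) is a uniformly random ordered pair of distinct values from {1, …, 268}; by symmetry P[π(i) < π(i+1)] = 1/2.
By linearity: E[X] = 267 · (1/2) = (268 − 1) · (1/2) = 267/2 ≈ 133.500000.

E[X] = 267/2 = 133.500000.


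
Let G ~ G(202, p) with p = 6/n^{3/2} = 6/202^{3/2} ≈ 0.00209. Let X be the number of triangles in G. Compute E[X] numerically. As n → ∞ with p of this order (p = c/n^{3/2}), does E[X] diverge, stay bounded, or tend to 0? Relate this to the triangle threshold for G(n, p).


Number of potential triangles: C(202, 3) = 1353400.
Each occurs with probability p³ ≈ (0.00209)³ ≈ 9.127936e-09.
By linearity: E[X] = C(202, 3)·p³ ≈ 1353400 · 9.127936e-09 ≈ 0.0124.
Since α = 3/2 > 1, p = c/n^{3/2} = o(1/n) is below the triangle threshold p ~ 1/n. Asymptotically E[X] ~ (c³/6)·n^{3(1−α)} = (6³/6)·n^{-1.5} → 0, so by Markov's inequality G has no triangles w.h.p.

E[X] ≈ 0.0124; in regime p = Θ(1/n^{3/2}) E[X] tends to 0 (below the triangle threshold p ~ 1/n).


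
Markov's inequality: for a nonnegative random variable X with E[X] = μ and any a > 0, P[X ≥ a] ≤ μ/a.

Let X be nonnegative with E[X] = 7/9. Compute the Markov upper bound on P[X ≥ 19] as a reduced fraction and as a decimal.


μ = E[X] = 7/9, a = 19.
Markov: P[X ≥ 19] ≤ μ/a = (7/9)/19 = 7/171.
Numerically: ≈ 0.040936.
(Since a = 19 > μ = 0.777778, the bound 7/171 is < 1 and informative.)

P[X ≥ 19] ≤ 7/171 ≈ 0.040936.


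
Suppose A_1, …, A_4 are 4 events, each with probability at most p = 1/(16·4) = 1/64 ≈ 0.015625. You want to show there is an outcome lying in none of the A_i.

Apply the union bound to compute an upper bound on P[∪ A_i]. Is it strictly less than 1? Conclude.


Union bound: P[∪_{i=1}^{4} A_i] ≤ Σ_i P[A_i] ≤ 4·p = 4·(1/64) = 1/16.
Numerically: 1/16 ≈ 0.062500.
Is 1/16 < 1? YES.
Since P[∪ A_i] ≤ 1/16 < 1, the complement has P[∩ A_i^c] ≥ 1 − 1/16 = 15/16 > 0, so some outcome avoids every A_i.

4·p = 1/16 ≈ 0.062500; existence CERTIFIED by the union bound.


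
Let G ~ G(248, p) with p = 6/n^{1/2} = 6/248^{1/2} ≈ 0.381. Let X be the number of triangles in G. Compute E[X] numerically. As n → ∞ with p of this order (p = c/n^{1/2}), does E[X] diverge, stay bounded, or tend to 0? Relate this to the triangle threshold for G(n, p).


Number of potential triangles: C(248, 3) = 2511496.
Each occurs with probability p³ ≈ (0.381)³ ≈ 5.5306507e-02.
By linearity: E[X] = C(248, 3)·p³ ≈ 2511496 · 5.5306507e-02 ≈ 138902.07090.
Since α = 1/2 < 1, p = c/n^{1/2} ≫ 1/n is above the triangle threshold p ~ 1/n. Asymptotically E[X] ~ (c³/6)·n^{3(1−α)} = (6³/6)·n^{1.5} → ∞; triangles are abundant w.h.p.

E[X] ≈ 138902.07090; in regime p = Θ(1/n^{1/2}) E[X] diverges (above the triangle threshold p ~ 1/n).


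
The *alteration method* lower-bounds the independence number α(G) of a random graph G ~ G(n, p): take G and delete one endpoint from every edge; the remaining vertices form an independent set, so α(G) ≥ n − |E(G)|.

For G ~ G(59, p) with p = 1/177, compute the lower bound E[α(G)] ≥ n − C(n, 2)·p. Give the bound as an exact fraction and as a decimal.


E[|E(G)|] = C(59, 2)·p = 1711 · (1/177) = 29/3.
E[α(G)] ≥ n − E[|E(G)|] = 59 − 29/3 = 148/3.
Numerically: ≈ 49.3333.
(This is only a lower bound; the true E[α(G)] may be larger.)

E[α(G)] ≥ 148/3 ≈ 49.3333.


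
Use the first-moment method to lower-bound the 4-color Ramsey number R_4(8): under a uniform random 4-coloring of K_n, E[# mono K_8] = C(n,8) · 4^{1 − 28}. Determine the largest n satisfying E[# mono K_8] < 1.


We need C(n, 8) · 4^{1 − 28} < 1, i.e. C(n, 8) < 4^{28 − 1} = 18014398509481984.
Check values of n near the boundary:
  n = 402: C(402, 8) = 15770615726749950; 15770615726749950 < 18014398509481984? YES
  n = 403: C(403, 8) = 16090020602228430; 16090020602228430 < 18014398509481984? YES
  n = 404: C(404, 8) = 16415071523485570; 16415071523485570 < 18014398509481984? YES
  n = 405: C(405, 8) = 16745853821188050; 16745853821188050 < 18014398509481984? YES
  n = 406: C(406, 8) = 17082453897995850; 17082453897995850 < 18014398509481984? YES
  n = 407: C(407, 8) = 17424959239309050; 17424959239309050 < 18014398509481984? YES
  n = 408: C(408, 8) = 17773458424095231; 17773458424095231 < 18014398509481984? YES
  n = 409: C(409, 8) = 18128041135797879; 18128041135797879 < 18014398509481984? NO
  n = 410: C(410, 8) = 18488798173326195; 18488798173326195 < 18014398509481984? NO
The largest n with C(n, 8) < 18014398509481984 is n = 408 (where E[X] = 17773458424095231/18014398509481984 ≈ 0.987). Hence R_4(8) > 408, i.e. R_4(8) ≥ 409.

Largest n = 408; hence R_4(8) > 408.


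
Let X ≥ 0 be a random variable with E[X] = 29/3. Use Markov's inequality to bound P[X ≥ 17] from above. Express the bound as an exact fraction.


μ = E[X] = 29/3, a = 17.
Markov: P[X ≥ 17] ≤ μ/a = (29/3)/17 = 29/51.
Numerically: ≈ 0.568627.
(Since a = 17 > μ = 9.666667, the bound 29/51 is < 1 and informative.)

P[X ≥ 17] ≤ 29/51 ≈ 0.568627.


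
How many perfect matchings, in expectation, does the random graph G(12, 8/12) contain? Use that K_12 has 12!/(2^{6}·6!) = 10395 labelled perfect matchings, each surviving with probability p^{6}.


K_12 has 12!/(2^{6}·6!) = 10395 labelled perfect matchings.
For each such perfect matching H, let X_H = 1 if all 6 edges of H are present in G. Then P[X_H = 1] = p^{6} = (2/3)^{6} = 64/729.
By linearity of expectation: E[X] = Σ_H E[X_H] = 10395 · p^{6} = 10395 · 64/729 = 24640/27.
Numerically: E[X] ≈ 912.6.

E[X] = 10395 · (2/3)^{6} = 24640/27 ≈ 912.6.


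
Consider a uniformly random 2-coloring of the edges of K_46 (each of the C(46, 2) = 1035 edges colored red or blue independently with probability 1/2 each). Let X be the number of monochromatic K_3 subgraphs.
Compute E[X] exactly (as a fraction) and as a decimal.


Let X = Σ_S X_S over the C(46, 3) = 15180 subsets S of size 3, where X_S = 1 if the K_3 on S is monochromatic.
For a fixed S, the K_3 on S has C(3, 2) = 3 edges. P[all 3 edges red] = (1/2)^3, and likewise for blue, so P[monochromatic] = 2·(1/2)^3 = 2^{1 − 3} = 1/4.
Summing: E[X] = C(46, 3) · 2^{1 − 3} = 15180 · 1/4 = 3795.
Numerically: E[X] ≈ 3795.00000.

E[X] = C(46,3)·2^(1−C(3,2)) = 3795 ≈ 3795.00000.


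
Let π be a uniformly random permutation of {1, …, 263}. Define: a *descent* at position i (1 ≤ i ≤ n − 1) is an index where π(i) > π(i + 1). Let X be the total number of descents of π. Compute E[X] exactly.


Write X = Σ X_I over i = 1, …, 262, with X_I the indicator of one descent.
There are 262 indicators.
For each fixed i, the pair (π(i), π(i+1)) is a uniformly random ordered pair of distinct values from {1, …, 263}; by symmetry P[π(i) > π(i+1)] = 1/2.
By linearity: E[X] = 262 · (1/2) = (263 − 1) · (1/2) = 131 ≈ 131.00000.

E[X] = 131 = 131.00000.


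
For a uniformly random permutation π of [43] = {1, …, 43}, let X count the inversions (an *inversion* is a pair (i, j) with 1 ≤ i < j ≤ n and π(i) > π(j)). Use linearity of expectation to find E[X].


Write X = Σ X_I over the C(43, 2) = 903 pairs i < j, with X_I the indicator of one inversion.
There are 903 indicators.
For each fixed pair i < j, the values π(i) and π(j) are two distinct elements of {1, …, 43} in uniformly random order; by symmetry P[π(i) > π(j)] = 1/2.
By linearity: E[X] = 903 · (1/2) = C(43, 2) · (1/2) = 903/2 = 903/2 ≈ 451.50000.

E[X] = 903/2 = 451.50000.


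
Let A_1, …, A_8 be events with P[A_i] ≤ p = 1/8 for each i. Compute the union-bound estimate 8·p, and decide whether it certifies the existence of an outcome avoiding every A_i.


Union bound: P[∪_{i=1}^{8} A_i] ≤ Σ_i P[A_i] ≤ 8·p = 8·(1/8) = 1.
Numerically: 1 ≈ 1.00000.
Is 1 < 1? NO.
Since the bound 1 is ≥ 1, the union bound is uninformative here; it does NOT by itself certify existence.

8·p = 1 ≈ 1.00000; existence NOT certified by the union bound.


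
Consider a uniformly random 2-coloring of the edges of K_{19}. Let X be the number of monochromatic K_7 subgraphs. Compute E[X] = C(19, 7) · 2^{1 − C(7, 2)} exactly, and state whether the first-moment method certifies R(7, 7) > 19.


E[X] = C(19, 7) · 2^{1 − 21} = 50388 · 2^{−20} = 50388/1048576.
As a reduced fraction: E[X] = 12597/262144 ≈ 0.048054.
Is E[X] < 1? YES.
Since E[X] < 1, there exists a 2-coloring of K_{19} with no monochromatic K_7; hence R(7, 7) > 19.

E[X] = 12597/262144 ≈ 0.048054; E[X] < 1, so R(7, 7) > 19.


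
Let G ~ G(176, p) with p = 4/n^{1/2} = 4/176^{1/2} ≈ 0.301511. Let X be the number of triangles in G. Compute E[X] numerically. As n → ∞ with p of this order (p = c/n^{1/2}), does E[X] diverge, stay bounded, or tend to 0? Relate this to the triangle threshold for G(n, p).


Number of potential triangles: C(176, 3) = 893200.
Each occurs with probability p³ ≈ (0.301511)³ ≈ 2.74101222e-02.
By linearity: E[X] = C(176, 3)·p³ ≈ 893200 · 2.74101222e-02 ≈ 24482.721180.
Since α = 1/2 < 1, p = c/n^{1/2} ≫ 1/n is above the triangle threshold p ~ 1/n. Asymptotically E[X] ~ (c³/6)·n^{3(1−α)} = (4³/6)·n^{1.5} → ∞; triangles are abundant w.h.p.

E[X] ≈ 24482.721180; in regime p = Θ(1/n^{1/2}) E[X] diverges (above the triangle threshold p ~ 1/n).


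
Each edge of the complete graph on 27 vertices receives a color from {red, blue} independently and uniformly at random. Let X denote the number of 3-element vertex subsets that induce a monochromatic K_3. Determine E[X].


Let X = Σ_S X_S over the C(27, 3) = 2925 subsets S of size 3, where X_S = 1 if the K_3 on S is monochromatic.
For a fixed S, the K_3 on S has C(3, 2) = 3 edges. P[all 3 edges red] = (1/2)^3, and likewise for blue, so P[monochromatic] = 2·(1/2)^3 = 2^{1 − 3} = 1/4.
By linearity: E[X] = C(27, 3) · 2^{1 − 3} = 2925 · 1/4 = 2925/4.
Numerically: E[X] ≈ 731.2500.

E[X] = C(27,3)·2^(1−C(3,2)) = 2925/4 ≈ 731.2500.


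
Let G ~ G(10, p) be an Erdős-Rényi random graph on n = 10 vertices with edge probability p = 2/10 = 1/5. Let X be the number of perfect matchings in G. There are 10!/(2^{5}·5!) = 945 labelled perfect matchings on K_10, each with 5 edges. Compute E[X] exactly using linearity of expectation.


K_10 has 10!/(2^{5}·5!) = 945 labelled perfect matchings.
For each such perfect matching H, let X_H = 1 if all 5 edges of H are present in G. Then P[X_H = 1] = p^{5} = (1/5)^{5} = 1/3125.
Summing the indicators: E[X] = Σ_H E[X_H] = 945 · p^{5} = 945 · 1/3125 = 189/625.
Numerically: E[X] ≈ 0.3024.

E[X] = 945 · (1/5)^{5} = 189/625 ≈ 0.3024.


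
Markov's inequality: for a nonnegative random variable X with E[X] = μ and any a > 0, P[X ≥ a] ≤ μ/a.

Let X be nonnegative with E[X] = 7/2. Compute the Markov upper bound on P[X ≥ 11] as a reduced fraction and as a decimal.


μ = E[X] = 7/2, a = 11.
Markov: P[X ≥ 11] ≤ μ/a = (7/2)/11 = 7/22.
Numerically: ≈ 0.318182.
(Since a = 11 > μ = 3.500000, the bound 7/22 is < 1 and informative.)

P[X ≥ 11] ≤ 7/22 ≈ 0.318182.


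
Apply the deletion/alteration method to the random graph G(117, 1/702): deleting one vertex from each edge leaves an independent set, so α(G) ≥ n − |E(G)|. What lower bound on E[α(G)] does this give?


E[|E(G)|] = C(117, 2)·p = 6786 · (1/702) = 29/3.
E[α(G)] ≥ n − E[|E(G)|] = 117 − 29/3 = 322/3.
Numerically: ≈ 107.33333.
(This is only a lower bound; the true E[α(G)] may be larger.)

E[α(G)] ≥ 322/3 ≈ 107.33333.


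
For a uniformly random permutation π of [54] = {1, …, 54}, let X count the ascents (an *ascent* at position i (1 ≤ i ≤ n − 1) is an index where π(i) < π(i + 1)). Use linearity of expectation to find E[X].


Write X = Σ X_I over i = 1, …, 53, with X_I the indicator of one ascent.
There are 53 indicators.
For each fixed i, the pair (π(i), π(i+1)) is a uniformly random ordered pair of distinct values from {1, …, 54}; by symmetry P[π(i) < π(i+1)] = 1/2.
By linearity: E[X] = 53 · (1/2) = (54 − 1) · (1/2) = 53/2 ≈ 26.50000.

E[X] = 53/2 = 26.50000.


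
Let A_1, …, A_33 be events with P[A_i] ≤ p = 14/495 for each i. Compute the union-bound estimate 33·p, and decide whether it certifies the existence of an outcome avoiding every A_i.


Union bound: P[∪_{i=1}^{33} A_i] ≤ Σ_i P[A_i] ≤ 33·p = 33·(14/495) = 14/15.
Numerically: 14/15 ≈ 0.9333.
Is 14/15 < 1? YES.
Since P[∪ A_i] ≤ 14/15 < 1, the complement has P[∩ A_i^c] ≥ 1 − 14/15 = 1/15 > 0, so some outcome avoids every A_i.

33·p = 14/15 ≈ 0.9333; existence CERTIFIED by the union bound.


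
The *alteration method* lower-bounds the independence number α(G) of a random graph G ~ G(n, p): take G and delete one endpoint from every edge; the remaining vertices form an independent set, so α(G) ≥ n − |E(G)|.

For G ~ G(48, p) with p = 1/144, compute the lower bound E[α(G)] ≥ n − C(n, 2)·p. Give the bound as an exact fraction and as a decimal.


E[|E(G)|] = C(48, 2)·p = 1128 · (1/144) = 47/6.
E[α(G)] ≥ n − E[|E(G)|] = 48 − 47/6 = 241/6.
Numerically: ≈ 40.16667.
(This is only a lower bound; the true E[α(G)] may be larger.)

E[α(G)] ≥ 241/6 ≈ 40.16667.


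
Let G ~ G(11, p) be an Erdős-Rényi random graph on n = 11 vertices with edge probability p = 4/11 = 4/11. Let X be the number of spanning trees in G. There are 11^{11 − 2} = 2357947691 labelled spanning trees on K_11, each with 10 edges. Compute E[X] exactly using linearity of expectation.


K_11 has 11^{11 − 2} = 2357947691 labelled spanning trees.
For each such spanning tree H, let X_H = 1 if all 10 edges of H are present in G. Then P[X_H = 1] = p^{10} = (4/11)^{10} = 1048576/25937424601.
By linearity of expectation: E[X] = Σ_H E[X_H] = 2357947691 · p^{10} = 2357947691 · 1048576/25937424601 = 1048576/11.
Numerically: E[X] ≈ 95325.

E[X] = 2357947691 · (4/11)^{10} = 1048576/11 ≈ 95325.


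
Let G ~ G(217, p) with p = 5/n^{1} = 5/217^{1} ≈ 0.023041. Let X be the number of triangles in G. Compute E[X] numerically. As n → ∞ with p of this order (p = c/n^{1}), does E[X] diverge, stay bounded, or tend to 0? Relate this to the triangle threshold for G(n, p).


Number of potential triangles: C(217, 3) = 1679580.
Each occurs with probability p³ ≈ (0.023041)³ ≈ 1.2232939e-05.
By linearity: E[X] = C(217, 3)·p³ ≈ 1679580 · 1.2232939e-05 ≈ 20.54620.
Here α = 1, so p = 5/n is exactly at the triangle threshold p ~ 1/n. Asymptotically E[X] → c³/6 = 5³/6 = 125/6 ≈ 20.83333, a bounded constant. In this regime the triangle count is asymptotically Poisson(c³/6).

E[X] ≈ 20.54620; in regime p = Θ(1/n^{1}) E[X] stays bounded (at the triangle threshold p ~ 1/n).


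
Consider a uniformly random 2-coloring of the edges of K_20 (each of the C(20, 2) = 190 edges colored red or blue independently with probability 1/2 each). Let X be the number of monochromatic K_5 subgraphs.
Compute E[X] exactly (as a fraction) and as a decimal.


Let X = Σ_S X_S over the C(20, 5) = 15504 subsets S of size 5, where X_S = 1 if the K_5 on S is monochromatic.
For a fixed S, the K_5 on S has C(5, 2) = 10 edges. P[all 10 edges red] = (1/2)^10, and likewise for blue, so P[monochromatic] = 2·(1/2)^10 = 2^{1 − 10} = 1/512.
Summing: E[X] = C(20, 5) · 2^{1 − 10} = 15504 · 1/512 = 969/32.
Numerically: E[X] ≈ 30.281.

E[X] = C(20,5)·2^(1−C(5,2)) = 969/32 ≈ 30.281.


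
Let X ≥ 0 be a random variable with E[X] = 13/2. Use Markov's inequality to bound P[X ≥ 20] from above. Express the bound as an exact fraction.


μ = E[X] = 13/2, a = 20.
Markov: P[X ≥ 20] ≤ μ/a = (13/2)/20 = 13/40.
Numerically: ≈ 0.325000.
(Since a = 20 > μ = 6.500000, the bound 13/40 is < 1 and informative.)

P[X ≥ 20] ≤ 13/40 ≈ 0.325000.


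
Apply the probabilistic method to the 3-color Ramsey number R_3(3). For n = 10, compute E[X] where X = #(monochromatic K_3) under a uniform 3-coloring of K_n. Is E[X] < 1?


E[X] = C(10, 3) · 3^{1 − 3} = 120 · 3^{−2} = 120/9.
As a reduced fraction: E[X] = 40/3 ≈ 13.333333.
Is E[X] < 1? NO.
Since E[X] ≥ 1, the first-moment bound is inconclusive at n = 10; it does NOT by itself certify R_3(3) > 10.

E[X] = 40/3 ≈ 13.333333; E[X] ≥ 1; first-moment method inconclusive here.


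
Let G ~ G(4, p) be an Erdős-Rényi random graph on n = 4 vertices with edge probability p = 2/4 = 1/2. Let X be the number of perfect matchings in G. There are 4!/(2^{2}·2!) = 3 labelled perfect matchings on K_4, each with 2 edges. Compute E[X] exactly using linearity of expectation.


K_4 has 4!/(2^{2}·2!) = 3 labelled perfect matchings.
For each such perfect matching H, let X_H = 1 if all 2 edges of H are present in G. Then P[X_H = 1] = p^{2} = (1/2)^{2} = 1/4.
By linearity: E[X] = Σ_H E[X_H] = 3 · p^{2} = 3 · 1/4 = 3/4.
Numerically: E[X] ≈ 0.75.

E[X] = 3 · (1/2)^{2} = 3/4 ≈ 0.75.


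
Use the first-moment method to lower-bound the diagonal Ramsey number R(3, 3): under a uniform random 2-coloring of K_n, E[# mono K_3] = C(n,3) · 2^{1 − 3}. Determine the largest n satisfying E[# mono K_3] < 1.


We need C(n, 3) · 2^{1 − 3} < 1, i.e. C(n, 3) < 2^{3 − 1} = 4.
Check values of n near the boundary:
  n = 3: C(3, 3) = 1; 1 < 4? YES
  n = 4: C(4, 3) = 4; 4 < 4? NO
The largest n with C(n, 3) < 4 is n = 3 (where E[X] = 1/4 ≈ 0.2500). Hence R(3, 3) > 3, i.e. R(3, 3) ≥ 4.

Largest n = 3; hence R(3, 3) > 3.


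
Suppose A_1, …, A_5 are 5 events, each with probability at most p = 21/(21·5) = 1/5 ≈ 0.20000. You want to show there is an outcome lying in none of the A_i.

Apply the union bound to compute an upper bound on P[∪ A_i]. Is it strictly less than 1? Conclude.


Union bound: P[∪_{i=1}^{5} A_i] ≤ Σ_i P[A_i] ≤ 5·p = 5·(1/5) = 1.
Numerically: 1 ≈ 1.00000.
Is 1 < 1? NO.
Since the bound 1 is ≥ 1, the union bound is uninformative here; it does NOT by itself certify existence.

5·p = 1 ≈ 1.00000; existence NOT certified by the union bound.


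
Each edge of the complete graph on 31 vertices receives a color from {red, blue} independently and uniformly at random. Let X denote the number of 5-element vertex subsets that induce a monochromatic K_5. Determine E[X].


Let X = Σ_S X_S over the C(31, 5) = 169911 subsets S of size 5, where X_S = 1 if the K_5 on S is monochromatic.
For a fixed S, the K_5 on S has C(5, 2) = 10 edges. P[all 10 edges red] = (1/2)^10, and likewise for blue, so P[monochromatic] = 2·(1/2)^10 = 2^{1 − 10} = 1/512.
Summing: E[X] = C(31, 5) · 2^{1 − 10} = 169911 · 1/512 = 169911/512.
Numerically: E[X] ≈ 331.857.

E[X] = C(31,5)·2^(1−C(5,2)) = 169911/512 ≈ 331.857.


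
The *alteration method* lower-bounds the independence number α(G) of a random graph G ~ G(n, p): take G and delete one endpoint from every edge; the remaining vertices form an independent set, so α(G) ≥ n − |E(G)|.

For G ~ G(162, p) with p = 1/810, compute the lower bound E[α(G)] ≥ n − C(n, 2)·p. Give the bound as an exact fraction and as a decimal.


E[|E(G)|] = C(162, 2)·p = 13041 · (1/810) = 161/10.
E[α(G)] ≥ n − E[|E(G)|] = 162 − 161/10 = 1459/10.
Numerically: ≈ 145.900.
(This is only a lower bound; the true E[α(G)] may be larger.)

E[α(G)] ≥ 1459/10 ≈ 145.900.


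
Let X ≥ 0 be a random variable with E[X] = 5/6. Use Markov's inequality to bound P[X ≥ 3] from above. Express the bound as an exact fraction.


μ = E[X] = 5/6, a = 3.
Markov: P[X ≥ 3] ≤ μ/a = (5/6)/3 = 5/18.
Numerically: ≈ 0.277778.
(Since a = 3 > μ = 0.833333, the bound 5/18 is < 1 and informative.)

P[X ≥ 3] ≤ 5/18 ≈ 0.277778.


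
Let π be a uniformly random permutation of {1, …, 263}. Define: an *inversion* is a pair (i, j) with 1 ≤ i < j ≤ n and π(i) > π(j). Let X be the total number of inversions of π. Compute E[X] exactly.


Write X = Σ X_I over the C(263, 2) = 34453 pairs i < j, with X_I the indicator of one inversion.
There are 34453 indicators.
For each fixed pair i < j, the values π(i) and π(j) are two distinct elements of {1, …, 263} in uniformly random order; by symmetry P[π(i) > π(j)] = 1/2.
By linearity: E[X] = 34453 · (1/2) = C(263, 2) · (1/2) = 34453/2 = 34453/2 ≈ 17226.500.

E[X] = 34453/2 = 17226.500.


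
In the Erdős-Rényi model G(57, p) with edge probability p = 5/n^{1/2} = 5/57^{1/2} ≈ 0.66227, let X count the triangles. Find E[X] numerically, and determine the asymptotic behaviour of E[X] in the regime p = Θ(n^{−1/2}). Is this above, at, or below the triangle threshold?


Number of potential triangles: C(57, 3) = 29260.
Each occurs with probability p³ ≈ (0.66227)³ ≈ 2.9046762e-01.
By linearity: E[X] = C(57, 3)·p³ ≈ 29260 · 2.9046762e-01 ≈ 8499.08262.
Since α = 1/2 < 1, p = c/n^{1/2} ≫ 1/n is above the triangle threshold p ~ 1/n. Asymptotically E[X] ~ (c³/6)·n^{3(1−α)} = (5³/6)·n^{1.5} → ∞; triangles are abundant w.h.p.

E[X] ≈ 8499.08262; in regime p = Θ(1/n^{1/2}) E[X] diverges (above the triangle threshold p ~ 1/n).


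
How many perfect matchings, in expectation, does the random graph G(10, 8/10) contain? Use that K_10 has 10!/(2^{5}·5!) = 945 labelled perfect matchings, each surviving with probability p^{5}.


K_10 has 10!/(2^{5}·5!) = 945 labelled perfect matchings.
For each such perfect matching H, let X_H = 1 if all 5 edges of H are present in G. Then P[X_H = 1] = p^{5} = (4/5)^{5} = 1024/3125.
By linearity of expectation: E[X] = Σ_H E[X_H] = 945 · p^{5} = 945 · 1024/3125 = 193536/625.
Numerically: E[X] ≈ 309.7.

E[X] = 945 · (4/5)^{5} = 193536/625 ≈ 309.7.


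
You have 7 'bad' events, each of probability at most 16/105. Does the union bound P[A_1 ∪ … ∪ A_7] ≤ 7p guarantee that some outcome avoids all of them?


Union bound: P[∪_{i=1}^{7} A_i] ≤ Σ_i P[A_i] ≤ 7·p = 7·(16/105) = 16/15.
Numerically: 16/15 ≈ 1.0666667.
Is 16/15 < 1? NO.
Since the bound 16/15 is ≥ 1, the union bound is uninformative here; it does NOT by itself certify existence.

7·p = 16/15 ≈ 1.0666667; existence NOT certified by the union bound.


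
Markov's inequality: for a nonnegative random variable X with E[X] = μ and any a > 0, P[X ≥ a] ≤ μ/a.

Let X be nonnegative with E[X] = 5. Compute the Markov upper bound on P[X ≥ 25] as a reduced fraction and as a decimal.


μ = E[X] = 5, a = 25.
Markov: P[X ≥ 25] ≤ μ/a = (5)/25 = 1/5.
Numerically: ≈ 0.2000.
(Since a = 25 > μ = 5.0000, the bound 1/5 is < 1 and informative.)

P[X ≥ 25] ≤ 1/5 ≈ 0.2000.


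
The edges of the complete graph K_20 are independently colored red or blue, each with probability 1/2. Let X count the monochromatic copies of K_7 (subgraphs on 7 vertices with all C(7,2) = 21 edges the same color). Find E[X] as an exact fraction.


Let X = Σ_S X_S over the C(20, 7) = 77520 subsets S of size 7, where X_S = 1 if the K_7 on S is monochromatic.
For a fixed S, the K_7 on S has C(7, 2) = 21 edges. P[all 21 edges red] = (1/2)^21, and likewise for blue, so P[monochromatic] = 2·(1/2)^21 = 2^{1 − 21} = 1/1048576.
By linearity: E[X] = C(20, 7) · 2^{1 − 21} = 77520 · 1/1048576 = 4845/65536.
Numerically: E[X] ≈ 0.07393.

E[X] = C(20,7)·2^(1−C(7,2)) = 4845/65536 ≈ 0.07393.


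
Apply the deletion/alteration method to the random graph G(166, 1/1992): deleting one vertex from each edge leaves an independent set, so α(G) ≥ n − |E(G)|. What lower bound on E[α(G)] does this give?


E[|E(G)|] = C(166, 2)·p = 13695 · (1/1992) = 55/8.
E[α(G)] ≥ n − E[|E(G)|] = 166 − 55/8 = 1273/8.
Numerically: ≈ 159.125.
(This is only a lower bound; the true E[α(G)] may be larger.)

E[α(G)] ≥ 1273/8 ≈ 159.125.


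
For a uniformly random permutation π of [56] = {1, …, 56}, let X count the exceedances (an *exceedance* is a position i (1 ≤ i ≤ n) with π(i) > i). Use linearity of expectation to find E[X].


Write X = Σ_{i=1}^{56} X_i, where X_i = 1_{π(i) > i}.
For each fixed i, π(i) is uniform over {1, …, 56} (marginal of a uniform permutation), so P[π(i) > i] = (n − i)/n. Summing: Σ_{i=1}^{56} (n − i)/n = (0 + 1 + … + 55)/56 = 56(56 − 1)/(2·56) = (56 − 1)/2.
Hence E[X] = Σ_{i=1}^{56} (56 − i)/56 = 55/2 ≈ 27.500.

E[X] = 55/2 = 27.500.


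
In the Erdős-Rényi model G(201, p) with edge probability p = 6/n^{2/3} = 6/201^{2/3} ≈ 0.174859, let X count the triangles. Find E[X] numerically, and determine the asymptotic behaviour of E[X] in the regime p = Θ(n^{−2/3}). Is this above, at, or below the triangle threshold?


Number of potential triangles: C(201, 3) = 1333300.
Each occurs with probability p³ ≈ (0.174859)³ ≈ 5.34640232e-03.
By linearity: E[X] = C(201, 3)·p³ ≈ 1333300 · 5.34640232e-03 ≈ 7128.358209.
Since α = 2/3 < 1, p = c/n^{2/3} ≫ 1/n is above the triangle threshold p ~ 1/n. Asymptotically E[X] ~ (c³/6)·n^{3(1−α)} = (6³/6)·n^{1} → ∞; triangles are abundant w.h.p.

E[X] ≈ 7128.358209; in regime p = Θ(1/n^{2/3}) E[X] diverges (above the triangle threshold p ~ 1/n).


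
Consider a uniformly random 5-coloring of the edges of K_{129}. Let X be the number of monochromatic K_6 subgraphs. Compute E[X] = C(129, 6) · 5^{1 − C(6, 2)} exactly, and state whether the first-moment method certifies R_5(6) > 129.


E[X] = C(129, 6) · 5^{1 − 15} = 5688177600 · 5^{−14} = 5688177600/6103515625.
As a reduced fraction: E[X] = 227527104/244140625 ≈ 0.93195.
Is E[X] < 1? YES.
Since E[X] < 1, there exists a 5-coloring of K_{129} with no monochromatic K_6; hence R_5(6) > 129.

E[X] = 227527104/244140625 ≈ 0.93195; E[X] < 1, so R_5(6) > 129.


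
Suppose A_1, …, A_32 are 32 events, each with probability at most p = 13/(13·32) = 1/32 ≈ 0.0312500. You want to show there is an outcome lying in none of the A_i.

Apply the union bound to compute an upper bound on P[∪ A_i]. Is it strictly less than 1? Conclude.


Union bound: P[∪_{i=1}^{32} A_i] ≤ Σ_i P[A_i] ≤ 32·p = 32·(1/32) = 1.
Numerically: 1 ≈ 1.0000000.
Is 1 < 1? NO.
Since the bound 1 is ≥ 1, the union bound is uninformative here; it does NOT by itself certify existence.

32·p = 1 ≈ 1.0000000; existence NOT certified by the union bound.


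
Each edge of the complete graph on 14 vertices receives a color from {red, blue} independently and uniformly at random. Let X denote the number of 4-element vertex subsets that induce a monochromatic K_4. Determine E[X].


Let X = Σ_S X_S over the C(14, 4) = 1001 subsets S of size 4, where X_S = 1 if the K_4 on S is monochromatic.
For a fixed S, the K_4 on S has C(4, 2) = 6 edges. P[all 6 edges red] = (1/2)^6, and likewise for blue, so P[monochromatic] = 2·(1/2)^6 = 2^{1 − 6} = 1/32.
By linearity of expectation: E[X] = C(14, 4) · 2^{1 − 6} = 1001 · 1/32 = 1001/32.
Numerically: E[X] ≈ 31.281.

E[X] = C(14,4)·2^(1−C(4,2)) = 1001/32 ≈ 31.281.


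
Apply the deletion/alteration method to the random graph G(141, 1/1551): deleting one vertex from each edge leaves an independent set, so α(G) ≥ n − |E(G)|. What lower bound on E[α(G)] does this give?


E[|E(G)|] = C(141, 2)·p = 9870 · (1/1551) = 70/11.
E[α(G)] ≥ n − E[|E(G)|] = 141 − 70/11 = 1481/11.
Numerically: ≈ 134.63636.
(This is only a lower bound; the true E[α(G)] may be larger.)

E[α(G)] ≥ 1481/11 ≈ 134.63636.


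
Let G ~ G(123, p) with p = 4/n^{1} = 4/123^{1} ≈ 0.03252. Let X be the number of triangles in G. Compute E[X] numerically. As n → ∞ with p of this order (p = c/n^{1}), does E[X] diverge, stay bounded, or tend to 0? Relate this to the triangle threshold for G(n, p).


Number of potential triangles: C(123, 3) = 302621.
Each occurs with probability p³ ≈ (0.03252)³ ≈ 3.4392571e-05.
By linearity: E[X] = C(123, 3)·p³ ≈ 302621 · 3.4392571e-05 ≈ 10.40791.
Here α = 1, so p = 4/n is exactly at the triangle threshold p ~ 1/n. Asymptotically E[X] → c³/6 = 4³/6 = 32/3 ≈ 10.66667, a bounded constant. In this regime the triangle count is asymptotically Poisson(c³/6).

E[X] ≈ 10.40791; in regime p = Θ(1/n^{1}) E[X] stays bounded (at the triangle threshold p ~ 1/n).


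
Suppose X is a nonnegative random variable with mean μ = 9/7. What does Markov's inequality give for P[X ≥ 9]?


μ = E[X] = 9/7, a = 9.
Markov: P[X ≥ 9] ≤ μ/a = (9/7)/9 = 1/7.
Numerically: ≈ 0.1429.
(Since a = 9 > μ = 1.2857, the bound 1/7 is < 1 and informative.)

P[X ≥ 9] ≤ 1/7 ≈ 0.1429.


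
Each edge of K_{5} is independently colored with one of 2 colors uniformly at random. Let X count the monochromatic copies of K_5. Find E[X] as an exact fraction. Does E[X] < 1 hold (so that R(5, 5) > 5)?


E[X] = C(5, 5) · 2^{1 − 10} = 1 · 2^{−9} = 1/512.
As a reduced fraction: E[X] = 1/512 ≈ 0.0020.
Is E[X] < 1? YES.
Since E[X] < 1, there exists a 2-coloring of K_{5} with no monochromatic K_5; hence R(5, 5) > 5.

E[X] = 1/512 ≈ 0.0020; E[X] < 1, so R(5, 5) > 5.


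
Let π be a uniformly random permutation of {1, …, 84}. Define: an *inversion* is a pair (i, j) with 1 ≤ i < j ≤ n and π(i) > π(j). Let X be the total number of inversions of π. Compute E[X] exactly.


Write X = Σ X_I over the C(84, 2) = 3486 pairs i < j, with X_I the indicator of one inversion.
There are 3486 indicators.
For each fixed pair i < j, the values π(i) and π(j) are two distinct elements of {1, …, 84} in uniformly random order; by symmetry P[π(i) > π(j)] = 1/2.
By linearity: E[X] = 3486 · (1/2) = C(84, 2) · (1/2) = 3486/2 = 1743 ≈ 1743.0000.

E[X] = 1743 = 1743.0000.


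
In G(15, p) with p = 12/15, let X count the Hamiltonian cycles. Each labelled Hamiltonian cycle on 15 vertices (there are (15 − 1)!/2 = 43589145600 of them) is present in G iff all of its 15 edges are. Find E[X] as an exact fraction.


K_15 has (15 − 1)!/2 = 43589145600 labelled Hamiltonian cycles.
For each such Hamiltonian cycle H, let X_H = 1 if all 15 edges of H are present in G. Then P[X_H = 1] = p^{15} = (4/5)^{15} = 1073741824/30517578125.
By linearity: E[X] = Σ_H E[X_H] = 43589145600 · p^{15} = 43589145600 · 1073741824/30517578125 = 1872139548125822976/1220703125.
Numerically: E[X] ≈ 1.5337e+09.

E[X] = 43589145600 · (4/5)^{15} = 1872139548125822976/1220703125 ≈ 1.5337e+09.


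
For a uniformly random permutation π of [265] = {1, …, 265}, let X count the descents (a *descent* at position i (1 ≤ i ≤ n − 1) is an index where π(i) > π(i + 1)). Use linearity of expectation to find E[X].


Write X = Σ X_I over i = 1, …, 264, with X_I the indicator of one descent.
There are 264 indicators.
For each fixed i, the pair (π(i), π(i+1)) is a uniformly random ordered pair of distinct values from {1, …, 265}; by symmetry P[π(i) > π(i+1)] = 1/2.
By linearity: E[X] = 264 · (1/2) = (265 − 1) · (1/2) = 132 ≈ 132.000000.

E[X] = 132 = 132.000000.


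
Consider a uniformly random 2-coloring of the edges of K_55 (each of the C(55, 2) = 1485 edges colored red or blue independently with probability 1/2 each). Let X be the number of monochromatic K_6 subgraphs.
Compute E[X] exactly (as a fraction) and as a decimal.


Let X = Σ_S X_S over the C(55, 6) = 28989675 subsets S of size 6, where X_S = 1 if the K_6 on S is monochromatic.
For a fixed S, the K_6 on S has C(6, 2) = 15 edges. P[all 15 edges red] = (1/2)^15, and likewise for blue, so P[monochromatic] = 2·(1/2)^15 = 2^{1 − 15} = 1/16384.
By linearity: E[X] = C(55, 6) · 2^{1 − 15} = 28989675 · 1/16384 = 28989675/16384.
Numerically: E[X] ≈ 1769.389343.

E[X] = C(55,6)·2^(1−C(6,2)) = 28989675/16384 ≈ 1769.389343.


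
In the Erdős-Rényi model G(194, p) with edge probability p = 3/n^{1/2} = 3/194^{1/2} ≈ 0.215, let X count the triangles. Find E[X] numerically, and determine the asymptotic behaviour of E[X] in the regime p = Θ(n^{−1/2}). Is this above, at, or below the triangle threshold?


Number of potential triangles: C(194, 3) = 1198144.
Each occurs with probability p³ ≈ (0.215)³ ≈ 9.99220e-03.
By linearity: E[X] = C(194, 3)·p³ ≈ 1198144 · 9.99220e-03 ≈ 11972.096.
Since α = 1/2 < 1, p = c/n^{1/2} ≫ 1/n is above the triangle threshold p ~ 1/n. Asymptotically E[X] ~ (c³/6)·n^{3(1−α)} = (3³/6)·n^{1.5} → ∞; triangles are abundant w.h.p.

E[X] ≈ 11972.096; in regime p = Θ(1/n^{1/2}) E[X] diverges (above the triangle threshold p ~ 1/n).


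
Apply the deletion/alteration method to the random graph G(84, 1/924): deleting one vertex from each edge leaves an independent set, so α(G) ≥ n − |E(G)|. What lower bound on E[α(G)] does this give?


E[|E(G)|] = C(84, 2)·p = 3486 · (1/924) = 83/22.
E[α(G)] ≥ n − E[|E(G)|] = 84 − 83/22 = 1765/22.
Numerically: ≈ 80.22727.
(This is only a lower bound; the true E[α(G)] may be larger.)

E[α(G)] ≥ 1765/22 ≈ 80.22727.


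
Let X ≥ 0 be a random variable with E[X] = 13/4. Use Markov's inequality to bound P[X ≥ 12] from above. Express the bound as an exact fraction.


μ = E[X] = 13/4, a = 12.
Markov: P[X ≥ 12] ≤ μ/a = (13/4)/12 = 13/48.
Numerically: ≈ 0.27083.
(Since a = 12 > μ = 3.25000, the bound 13/48 is < 1 and informative.)

P[X ≥ 12] ≤ 13/48 ≈ 0.27083.


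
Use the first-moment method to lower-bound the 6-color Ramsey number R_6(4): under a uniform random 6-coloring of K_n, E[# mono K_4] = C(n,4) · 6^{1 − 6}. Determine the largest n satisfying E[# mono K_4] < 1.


We need C(n, 4) · 6^{1 − 6} < 1, i.e. C(n, 4) < 6^{6 − 1} = 7776.
Check values of n near the boundary:
  n = 20: C(20, 4) = 4845; 4845 < 7776? YES
  n = 21: C(21, 4) = 5985; 5985 < 7776? YES
  n = 22: C(22, 4) = 7315; 7315 < 7776? YES
  n = 23: C(23, 4) = 8855; 8855 < 7776? NO
  n = 24: C(24, 4) = 10626; 10626 < 7776? NO
The largest n with C(n, 4) < 7776 is n = 22 (where E[X] = 7315/7776 ≈ 0.9407150). Hence R_6(4) > 22, i.e. R_6(4) ≥ 23.

Largest n = 22; hence R_6(4) > 22.


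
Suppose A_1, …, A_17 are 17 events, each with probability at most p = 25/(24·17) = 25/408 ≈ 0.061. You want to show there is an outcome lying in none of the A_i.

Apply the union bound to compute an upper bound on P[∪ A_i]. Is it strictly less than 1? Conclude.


Union bound: P[∪_{i=1}^{17} A_i] ≤ Σ_i P[A_i] ≤ 17·p = 17·(25/408) = 25/24.
Numerically: 25/24 ≈ 1.042.
Is 25/24 < 1? NO.
Since the bound 25/24 is ≥ 1, the union bound is uninformative here; it does NOT by itself certify existence.

17·p = 25/24 ≈ 1.042; existence NOT certified by the union bound.


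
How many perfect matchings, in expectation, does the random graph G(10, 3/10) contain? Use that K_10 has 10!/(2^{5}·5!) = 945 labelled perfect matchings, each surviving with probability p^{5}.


K_10 has 10!/(2^{5}·5!) = 945 labelled perfect matchings.
For each such perfect matching H, let X_H = 1 if all 5 edges of H are present in G. Then P[X_H = 1] = p^{5} = (3/10)^{5} = 243/100000.
By linearity: E[X] = Σ_H E[X_H] = 945 · p^{5} = 945 · 243/100000 = 45927/20000.
Numerically: E[X] ≈ 2.2963.

E[X] = 945 · (3/10)^{5} = 45927/20000 ≈ 2.2963.
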